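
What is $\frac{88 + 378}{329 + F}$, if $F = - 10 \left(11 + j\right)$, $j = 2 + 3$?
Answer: $\frac{466}{169} \approx 2.7574$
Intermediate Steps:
$j = 5$
$F = -160$ ($F = - 10 \left(11 + 5\right) = \left(-10\right) 16 = -160$)
$\frac{88 + 378}{329 + F} = \frac{88 + 378}{329 - 160} = \frac{466}{169}$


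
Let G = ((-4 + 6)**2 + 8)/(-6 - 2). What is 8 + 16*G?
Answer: -16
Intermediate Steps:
G = -3/2 (G = (2**2 + 8)/(-8) = (4 + 8)*(-1/8) = 12*(-1/8) = -3/2 ≈ -1.5000)
8 + 16*G = 8 + 16*(-3/2) = 8 - 24 = -16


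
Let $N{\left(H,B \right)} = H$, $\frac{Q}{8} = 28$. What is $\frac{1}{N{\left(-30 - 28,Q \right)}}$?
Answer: $- \frac{1}{58} \approx -0.017241$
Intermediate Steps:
$Q = 224$ ($Q = 8 \cdot 28 = 224$)
$\frac{1}{N{\left(-30 - 28,Q \right)}} = \frac{1}{-30 - 28} = \frac{1}{-58} = - \frac{1}{58}$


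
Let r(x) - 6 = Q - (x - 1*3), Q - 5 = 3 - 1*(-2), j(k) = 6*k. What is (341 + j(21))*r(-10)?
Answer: 13543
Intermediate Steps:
Q = 10 (Q = 5 + (3 - 1*(-2)) = 5 + (3 + 2) = 5 + 5 = 10)
r(x) = 19 - x (r(x) = 6 + (10 - (x - 1*3)) = 6 + (10 - (x - 3)) = 6 + (10 - (-3 + x)) = 6 + (10 + (3 - x)) = 6 + (13 - x) = 19 - x)
(341 + j(21))*r(-10) = (341 + 6*21)*(19 - 1*(-10)) = (341 + 126)*(19 + 10) = 467*29 = 13543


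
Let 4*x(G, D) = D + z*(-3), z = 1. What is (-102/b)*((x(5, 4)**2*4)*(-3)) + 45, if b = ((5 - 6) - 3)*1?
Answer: 207/8 ≈ 25.875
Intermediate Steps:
x(G, D) = -3/4 + D/4 (x(G, D) = (D + 1*(-3))/4 = (D - 3)/4 = (-3 + D)/4 = -3/4 + D/4)
b = -4 (b = (-1 - 3)*1 = -4*1 = -4)
(-102/b)*((x(5, 4)**2*4)*(-3)) + 45 = (-102/(-4))*(((-3/4 + (1/4)*4)**2*4)*(-3)) + 45 = (-102*(-1/4))*(((-3/4 + 1)**2*4)*(-3)) + 45 = 51*(((1/4)**2*4)*(-3))/2 + 45 = 51*(((1/16)*4)*(-3))/2 + 45 = 51*((1/4)*(-3))/2 + 45 = (51/2)*(-3/4) + 45 = -153/8 + 45 = 207/8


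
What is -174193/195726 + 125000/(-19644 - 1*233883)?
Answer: -22876126237/16540608534 ≈ -1.3830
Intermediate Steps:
-174193/195726 + 125000/(-19644 - 1*233883) = -174193*1/195726 + 125000/(-19644 - 233883) = -174193/195726 + 125000/(-253527) = -174193/195726 + 125000*(-1/253527) = -174193/195726 - 125000/253527 = -22876126237/16540608534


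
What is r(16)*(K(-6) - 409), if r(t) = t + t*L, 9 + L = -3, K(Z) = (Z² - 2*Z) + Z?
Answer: 64592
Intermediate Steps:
K(Z) = Z² - Z
L = -12 (L = -9 - 3 = -12)
r(t) = -11*t (r(t) = t + t*(-12) = t - 12*t = -11*t)
r(16)*(K(-6) - 409) = (-11*16)*(-6*(-1 - 6) - 409) = -176*(-6*(-7) - 409) = -176*(42 - 409) = -176*(-367) = 64592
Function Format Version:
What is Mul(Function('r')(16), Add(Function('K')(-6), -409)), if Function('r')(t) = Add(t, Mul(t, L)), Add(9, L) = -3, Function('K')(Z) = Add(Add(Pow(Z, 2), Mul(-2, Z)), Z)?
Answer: 64592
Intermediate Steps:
Function('K')(Z) = Add(Pow(Z, 2), Mul(-1, Z))
L = -12 (L = Add(-9, -3) = -12)
Function('r')(t) = Mul(-11, t) (Function('r')(t) = Add(t, Mul(t, -12)) = Add(t, Mul(-12, t)) = Mul(-11, t))
Mul(Function('r')(16), Add(Function('K')(-6), -409)) = Mul(Mul(-11, 16), Add(Mul(-6, Add(-1, -6)), -409)) = Mul(-176, Add(Mul(-6, -7), -409)) = Mul(-176, Add(42, -409)) = Mul(-176, -367) = 64592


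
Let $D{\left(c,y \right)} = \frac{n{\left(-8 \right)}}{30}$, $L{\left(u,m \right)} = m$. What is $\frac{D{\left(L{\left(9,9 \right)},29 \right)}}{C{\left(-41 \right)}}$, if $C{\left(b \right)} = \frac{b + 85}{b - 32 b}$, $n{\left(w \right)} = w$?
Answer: $- \frac{1271}{165} \approx -7.703$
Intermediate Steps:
$C{\left(b \right)} = - \frac{85 + b}{31 b}$ ($C{\left(b \right)} = \frac{85 + b}{\left(-31\right) b} = \left(85 + b\right) \left(- \frac{1}{31 b}\right) = - \frac{85 + b}{31 b}$)
$D{\left(c,y \right)} = - \frac{4}{15}$ ($D{\left(c,y \right)} = - \frac{8}{30} = \left(-8\right) \frac{1}{30} = - \frac{4}{15}$)
$\frac{D{\left(L{\left(9,9 \right)},29 \right)}}{C{\left(-41 \right)}} = - \frac{4}{15 \frac{-85 - -41}{31 \left(-41\right)}} = - \frac{4}{15 \cdot \frac{1}{31} \left(- \frac{1}{41}\right) \left(-85 + 41\right)} = - \frac{4}{15 \cdot \frac{1}{31} \left(- \frac{1}{41}\right) \left(-44\right)} = - \frac{4}{15 \cdot \frac{44}{1271}} = \left(- \frac{4}{15}\right) \frac{1271}{44} = - \frac{1271}{165}$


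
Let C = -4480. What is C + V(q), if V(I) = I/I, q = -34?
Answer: -4479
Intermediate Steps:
V(I) = 1
C + V(q) = -4480 + 1 = -4479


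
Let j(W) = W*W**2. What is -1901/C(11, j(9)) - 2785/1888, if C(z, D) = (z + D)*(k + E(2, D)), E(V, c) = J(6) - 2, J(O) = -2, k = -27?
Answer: -15074703/10827680 ≈ -1.3922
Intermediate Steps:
E(V, c) = -4 (E(V, c) = -2 - 2 = -4)
j(W) = W**3
C(z, D) = -31*D - 31*z (C(z, D) = (z + D)*(-27 - 4) = (D + z)*(-31) = -31*D - 31*z)
-1901/C(11, j(9)) - 2785/1888 = -1901/(-31*9**3 - 31*11) - 2785/1888 = -1901/(-31*729 - 341) - 2785*1/1888 = -1901/(-22599 - 341) - 2785/1888 = -1901/(-22940) - 2785/1888 = -1901*(-1/22940) - 2785/1888 = 1901/22940 - 2785/1888 = -15074703/10827680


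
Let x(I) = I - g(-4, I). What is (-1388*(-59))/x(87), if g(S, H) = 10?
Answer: 81892/77 ≈ 1063.5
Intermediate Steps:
x(I) = -10 + I (x(I) = I - 1*10 = I - 10 = -10 + I)
(-1388*(-59))/x(87) = (-1388*(-59))/(-10 + 87) = 81892/77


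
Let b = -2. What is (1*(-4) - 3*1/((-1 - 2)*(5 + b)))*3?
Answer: -11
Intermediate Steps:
(1*(-4) - 3*1/((-1 - 2)*(5 + b)))*3 = (1*(-4) - 3*1/((-1 - 2)*(5 - 2)))*3 = (-4 - 3/(3*(-3)))*3 = (-4 - 3/(-9))*3 = (-4 - 3*(-1/9))*3 = (-4 + 1/3)*3 = -11/3*3 = -11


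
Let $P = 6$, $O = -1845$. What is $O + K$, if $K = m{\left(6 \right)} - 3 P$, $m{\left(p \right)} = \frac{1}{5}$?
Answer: $- \frac{9314}{5} \approx -1862.8$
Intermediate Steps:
$m{\left(p \right)} = \frac{1}{5}$
$K = - \frac{89}{5}$ ($K = \frac{1}{5} - 18 = - \frac{89}{5} \approx -17.8$)
$O + K = -1845 - \frac{89}{5} = - \frac{9314}{5}$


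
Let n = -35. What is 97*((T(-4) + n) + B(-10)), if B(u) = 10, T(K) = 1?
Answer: -2328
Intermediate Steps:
97*((T(-4) + n) + B(-10)) = 97*((1 - 35) + 10) = 97*(-34 + 10) = 97*(-24) = -2328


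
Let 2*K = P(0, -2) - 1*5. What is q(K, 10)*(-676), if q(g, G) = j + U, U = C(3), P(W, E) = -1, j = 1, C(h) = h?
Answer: -2704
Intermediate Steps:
U = 3
K = -3 (K = (-1 - 1*5)/2 = (-1 - 5)/2 = (½)*(-6) = -3)
q(g, G) = 4 (q(g, G) = 1 + 3 = 4)
q(K, 10)*(-676) = 4*(-676) = -2704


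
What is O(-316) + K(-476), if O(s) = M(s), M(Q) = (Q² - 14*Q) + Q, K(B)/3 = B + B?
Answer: 101108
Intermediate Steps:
K(B) = 6*B (K(B) = 3*(B + B) = 3*(2*B) = 6*B)
M(Q) = Q² - 13*Q
O(s) = s*(-13 + s)
O(-316) + K(-476) = -316*(-13 - 316) + 6*(-476) = -316*(-329) - 2856 = 103964 - 2856 = 101108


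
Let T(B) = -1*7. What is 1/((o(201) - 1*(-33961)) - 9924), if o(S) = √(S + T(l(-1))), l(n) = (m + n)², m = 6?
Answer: 24037/577777175 - √194/577777175 ≈ 4.1578e-5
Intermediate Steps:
l(n) = (6 + n)²
T(B) = -7
o(S) = √(-7 + S) (o(S) = √(S - 7) = √(-7 + S))
1/((o(201) - 1*(-33961)) - 9924) = 1/((√(-7 + 201) - 1*(-33961)) - 9924) = 1/((√194 + 33961) - 9924) = 1/((33961 + √194) - 9924) = 1/(24037 + √194)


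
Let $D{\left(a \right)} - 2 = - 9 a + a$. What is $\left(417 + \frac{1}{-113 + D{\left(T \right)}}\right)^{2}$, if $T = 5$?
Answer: $\frac{3964717156}{22801} \approx 1.7388 \cdot 10^{5}$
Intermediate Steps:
$D{\left(a \right)} = 2 - 8 a$ ($D{\left(a \right)} = 2 + \left(- 9 a + a\right) = 2 - 8 a$)
$\left(417 + \frac{1}{-113 + D{\left(T \right)}}\right)^{2} = \left(417 + \frac{1}{-113 + \left(2 - 40\right)}\right)^{2} = \left(417 + \frac{1}{-113 - 38}\right)^{2} = \left(417 + \frac{1}{-151}\right)^{2} = \left(417 - \frac{1}{151}\right)^{2} = \left(\frac{62966}{151}\right)^{2} = \frac{3964717156}{22801}$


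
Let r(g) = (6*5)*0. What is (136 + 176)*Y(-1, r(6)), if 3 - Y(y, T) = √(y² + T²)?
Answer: 624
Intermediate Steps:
r(g) = 0 (r(g) = 30*0 = 0)
Y(y, T) = 3 - √(T² + y²) (Y(y, T) = 3 - √(y² + T²) = 3 - √(T² + y²))
(136 + 176)*Y(-1, r(6)) = (136 + 176)*(3 - √(0² + (-1)²)) = 312*(3 - √(0 + 1)) = 312*(3 - √1) = 312*(3 - 1*1) = 312*(3 - 1) = 312*2 = 624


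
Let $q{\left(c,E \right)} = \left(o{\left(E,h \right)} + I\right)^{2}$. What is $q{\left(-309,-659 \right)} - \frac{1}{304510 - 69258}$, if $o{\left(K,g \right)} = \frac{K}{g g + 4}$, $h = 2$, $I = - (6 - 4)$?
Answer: $\frac{26796673109}{3764032} \approx 7119.1$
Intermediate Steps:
$I = -2$ ($I = \left(-1\right) 2 = -2$)
$o{\left(K,g \right)} = \frac{K}{4 + g^{2}}$ ($o{\left(K,g \right)} = \frac{K}{g^{2} + 4} = \frac{K}{4 + g^{2}}$)
$q{\left(c,E \right)} = \left(-2 + \frac{E}{8}\right)^{2}$ ($q{\left(c,E \right)} = \left(\frac{E}{4 + 2^{2}} - 2\right)^{2} = \left(\frac{E}{4 + 4} - 2\right)^{2} = \left(\frac{E}{8} - 2\right)^{2} = \left(-2 + \frac{E}{8}\right)^{2}$)
$q{\left(-309,-659 \right)} - \frac{1}{304510 - 69258} = \frac{\left(-16 - 659\right)^{2}}{64} - \frac{1}{304510 - 69258} = \frac{\left(-675\right)^{2}}{64} - \frac{1}{235252} = \frac{1}{64} \cdot 455625 - \frac{1}{235252} = \frac{455625}{64} - \frac{1}{235252} = \frac{26796673109}{3764032}$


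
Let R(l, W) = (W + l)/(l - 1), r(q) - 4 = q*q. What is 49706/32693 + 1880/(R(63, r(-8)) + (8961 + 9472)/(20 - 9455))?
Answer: 35958547081934/3044993327 ≈ 11809.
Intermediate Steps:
r(q) = 4 + q² (r(q) = 4 + q*q = 4 + q²)
R(l, W) = (W + l)/(-1 + l)
49706/32693 + 1880/(R(63, r(-8)) + (8961 + 9472)/(20 - 9455)) = 49706/32693 + 1880/(((4 + (-8)²) + 63)/(-1 + 63) + (8961 + 9472)/(20 - 9455)) = 49706*(1/32693) + 1880/(((4 + 64) + 63)/62 + 18433/(-9435)) = 49706/32693 + 1880/((68 + 63)/62 + 18433*(-1/9435)) = 49706/32693 + 1880/((1/62)*131 - 18433/9435) = 49706/32693 + 1880/(131/62 - 18433/9435) = 49706/32693 + 1880/(93139/584970) = 49706/32693 + 1880*(584970/93139) = 49706/32693 + 1099743600/93139 = 35958547081934/3044993327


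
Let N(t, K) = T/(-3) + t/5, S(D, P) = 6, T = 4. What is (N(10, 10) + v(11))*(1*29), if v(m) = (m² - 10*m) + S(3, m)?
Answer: 1537/3 ≈ 512.33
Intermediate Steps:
N(t, K) = -4/3 + t/5 (N(t, K) = 4/(-3) + t/5 = 4*(-⅓) + t*(⅕) = -4/3 + t/5)
v(m) = 6 + m² - 10*m (v(m) = (m² - 10*m) + 6 = 6 + m² - 10*m)
(N(10, 10) + v(11))*(1*29) = ((-4/3 + (⅕)*10) + (6 + 11² - 10*11))*(1*29) = ((-4/3 + 2) + (6 + 121 - 110))*29 = (⅔ + 17)*29 = (53/3)*29 = 1537/3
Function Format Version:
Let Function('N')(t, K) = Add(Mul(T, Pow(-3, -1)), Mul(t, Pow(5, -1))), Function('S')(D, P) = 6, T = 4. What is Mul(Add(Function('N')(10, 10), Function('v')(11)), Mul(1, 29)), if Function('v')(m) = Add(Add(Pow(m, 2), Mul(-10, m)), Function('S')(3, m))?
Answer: Rational(1537, 3) ≈ 512.33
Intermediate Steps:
Function('N')(t, K) = Add(Rational(-4, 3), Mul(Rational(1, 5), t)) (Function('N')(t, K) = Add(Mul(4, Pow(-3, -1)), Mul(t, Pow(5, -1))) = Add(Mul(4, Rational(-1, 3)), Mul(t, Rational(1, 5))) = Add(Rational(-4, 3), Mul(Rational(1, 5), t)))
Function('v')(m) = Add(6, Pow(m, 2), Mul(-10, m)) (Function('v')(m) = Add(Add(Pow(m, 2), Mul(-10, m)), 6) = Add(6, Pow(m, 2), Mul(-10, m)))
Mul(Add(Function('N')(10, 10), Function('v')(11)), Mul(1, 29)) = Mul(Add(Add(Rational(-4, 3), Mul(Rational(1, 5), 10)), Add(6, Pow(11, 2), Mul(-10, 11))), Mul(1, 29)) = Mul(Add(Add(Rational(-4, 3), 2), Add(6, 121, -110)), 29) = Mul(Add(Rational(2, 3), 17), 29) = Mul(Rational(53, 3), 29) = Rational(1537, 3)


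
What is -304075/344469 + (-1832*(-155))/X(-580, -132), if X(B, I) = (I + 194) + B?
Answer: -48986464045/89217471 ≈ -549.07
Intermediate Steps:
X(B, I) = 194 + B + I (X(B, I) = (194 + I) + B = 194 + B + I)
-304075/344469 + (-1832*(-155))/X(-580, -132) = -304075/344469 + (-1832*(-155))/(194 - 580 - 132) = -304075*1/344469 + 283960/(-518) = -304075/344469 + 283960*(-1/518) = -304075/344469 - 141980/259 = -48986464045/89217471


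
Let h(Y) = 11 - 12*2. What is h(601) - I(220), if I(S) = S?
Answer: -233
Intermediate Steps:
h(Y) = -13 (h(Y) = 11 - 24 = -13)
h(601) - I(220) = -13 - 1*220 = -13 - 220 = -233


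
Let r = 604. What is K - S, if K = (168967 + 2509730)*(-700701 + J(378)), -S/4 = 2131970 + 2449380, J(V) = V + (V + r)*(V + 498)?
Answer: 428366083973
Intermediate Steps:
J(V) = V + (498 + V)*(604 + V) (J(V) = V + (V + 604)*(V + 498) = V + (604 + V)*(498 + V) = V + (498 + V)*(604 + V))
S = -18325400 (S = -4*(2131970 + 2449380) = -4*4581350 = -18325400)
K = 428347758573 (K = (168967 + 2509730)*(-700701 + (300792 + 378² + 1103*378)) = 2678697*(-700701 + (300792 + 142884 + 416934)) = 2678697*(-700701 + 860610) = 2678697*159909 = 428347758573)
K - S = 428347758573 - 1*(-18325400) = 428347758573 + 18325400 = 428366083973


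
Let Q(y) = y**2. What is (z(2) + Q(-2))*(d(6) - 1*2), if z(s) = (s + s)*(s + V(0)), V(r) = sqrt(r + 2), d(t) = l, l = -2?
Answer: -48 - 16*sqrt(2) ≈ -70.627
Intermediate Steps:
d(t) = -2
V(r) = sqrt(2 + r)
z(s) = 2*s*(s + sqrt(2)) (z(s) = (s + s)*(s + sqrt(2 + 0)) = (2*s)*(s + sqrt(2)) = 2*s*(s + sqrt(2)))
(z(2) + Q(-2))*(d(6) - 1*2) = (2*2*(2 + sqrt(2)) + (-2)**2)*(-2 - 1*2) = ((8 + 4*sqrt(2)) + 4)*(-2 - 2) = (12 + 4*sqrt(2))*(-4) = -48 - 16*sqrt(2)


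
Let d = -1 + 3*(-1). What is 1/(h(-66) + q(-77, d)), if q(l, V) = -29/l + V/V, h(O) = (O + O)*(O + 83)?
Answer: -77/172682 ≈ -0.00044591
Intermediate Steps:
d = -4 (d = -1 - 3 = -4)
h(O) = 2*O*(83 + O) (h(O) = (2*O)*(83 + O) = 2*O*(83 + O))
q(l, V) = 1 - 29/l (q(l, V) = -29/l + 1 = 1 - 29/l)
1/(h(-66) + q(-77, d)) = 1/(2*(-66)*(83 - 66) + (-29 - 77)/(-77)) = 1/(2*(-66)*17 - 1/77*(-106)) = 1/(-2244 + 106/77) = 1/(-172682/77) = -77/172682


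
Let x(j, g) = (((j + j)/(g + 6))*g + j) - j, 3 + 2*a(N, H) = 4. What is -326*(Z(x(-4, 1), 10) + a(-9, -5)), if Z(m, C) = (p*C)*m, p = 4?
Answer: 103179/7 ≈ 14740.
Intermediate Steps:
a(N, H) = ½ (a(N, H) = -3/2 + (½)*4 = -3/2 + 2 = ½)
x(j, g) = 2*g*j/(6 + g) (x(j, g) = (((2*j)/(6 + g))*g + j) - j = ((2*j/(6 + g))*g + j) - j = (2*g*j/(6 + g) + j) - j = (j + 2*g*j/(6 + g)) - j = 2*g*j/(6 + g))
Z(m, C) = 4*C*m (Z(m, C) = (4*C)*m = 4*C*m)
-326*(Z(x(-4, 1), 10) + a(-9, -5)) = -326*(4*10*(2*1*(-4)/(6 + 1)) + ½) = -326*(4*10*(2*1*(-4)/7) + ½) = -326*(4*10*(2*1*(-4)*(⅐)) + ½) = -326*(4*10*(-8/7) + ½) = -326*(-320/7 + ½) = -326*(-633/14) = 103179/7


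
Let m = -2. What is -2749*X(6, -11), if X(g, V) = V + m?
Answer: 35737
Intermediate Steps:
X(g, V) = -2 + V (X(g, V) = V - 2 = -2 + V)
-2749*X(6, -11) = -2749*(-2 - 11) = -2749*(-13) = 35737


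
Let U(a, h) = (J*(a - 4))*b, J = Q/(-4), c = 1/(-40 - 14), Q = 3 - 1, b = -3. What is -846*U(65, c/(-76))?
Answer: -77409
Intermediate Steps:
Q = 2
c = -1/54 (c = 1/(-54) = -1/54 ≈ -0.018519)
J = -½ (J = 2/(-4) = 2*(-¼) = -½ ≈ -0.50000)
U(a, h) = -6 + 3*a/2 (U(a, h) = -(a - 4)/2*(-3) = -(-4 + a)/2*(-3) = (2 - a/2)*(-3) = -6 + 3*a/2)
-846*U(65, c/(-76)) = -846*(-6 + (3/2)*65) = -846*(-6 + 195/2) = -846*183/2 = -77409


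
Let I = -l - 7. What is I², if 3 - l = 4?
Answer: 36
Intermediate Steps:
l = -1 (l = 3 - 1*4 = 3 - 4 = -1)
I = -6 (I = -1*(-1) - 7 = 1 - 7 = -6)
I² = (-6)² = 36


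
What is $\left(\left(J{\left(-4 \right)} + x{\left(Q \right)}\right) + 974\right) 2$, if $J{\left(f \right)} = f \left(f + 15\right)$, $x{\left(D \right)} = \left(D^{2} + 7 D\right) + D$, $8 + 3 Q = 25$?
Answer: $\frac{18134}{9} \approx 2014.9$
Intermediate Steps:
$Q = \frac{17}{3}$ ($Q = - \frac{8}{3} + \frac{1}{3} \cdot 25 = - \frac{8}{3} + \frac{25}{3} = \frac{17}{3} \approx 5.6667$)
$x{\left(D \right)} = D^{2} + 8 D$
$J{\left(f \right)} = f \left(15 + f\right)$
$\left(\left(J{\left(-4 \right)} + x{\left(Q \right)}\right) + 974\right) 2 = \left(\left(- 4 \left(15 - 4\right) + \frac{17 \left(8 + \frac{17}{3}\right)}{3}\right) + 974\right) 2 = \left(\left(\left(-4\right) 11 + \frac{17}{3} \cdot \frac{41}{3}\right) + 974\right) 2 = \left(\left(-44 + \frac{697}{9}\right) + 974\right) 2 = \left(\frac{301}{9} + 974\right) 2 = \frac{9067}{9} \cdot 2 = \frac{18134}{9}$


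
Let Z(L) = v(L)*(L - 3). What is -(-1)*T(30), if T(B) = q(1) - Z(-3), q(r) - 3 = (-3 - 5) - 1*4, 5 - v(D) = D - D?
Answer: 21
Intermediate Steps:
v(D) = 5 (v(D) = 5 - (D - D) = 5 - 1*0 = 5 + 0 = 5)
q(r) = -9 (q(r) = 3 + ((-3 - 5) - 1*4) = 3 + (-8 - 4) = 3 - 12 = -9)
Z(L) = -15 + 5*L (Z(L) = 5*(L - 3) = 5*(-3 + L) = -15 + 5*L)
T(B) = 21 (T(B) = -9 - (-15 + 5*(-3)) = -9 - (-15 - 15) = -9 - 1*(-30) = -9 + 30 = 21)
-(-1)*T(30) = -(-1)*21 = -1*(-21) = 21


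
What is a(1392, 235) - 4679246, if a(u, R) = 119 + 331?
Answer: -4678796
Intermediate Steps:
a(u, R) = 450
a(1392, 235) - 4679246 = 450 - 4679246 = -4678796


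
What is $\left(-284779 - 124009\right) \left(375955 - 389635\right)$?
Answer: $5592219840$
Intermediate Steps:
$\left(-284779 - 124009\right) \left(375955 - 389635\right) = \left(-408788\right) \left(-13680\right) = 5592219840$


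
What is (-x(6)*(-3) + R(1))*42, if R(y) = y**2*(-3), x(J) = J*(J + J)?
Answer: 8946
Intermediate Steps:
x(J) = 2*J**2 (x(J) = J*(2*J) = 2*J**2)
R(y) = -3*y**2
(-x(6)*(-3) + R(1))*42 = (-2*6**2*(-3) - 3*1**2)*42 = (-2*36*(-3) - 3*1)*42 = (-1*72*(-3) - 3)*42 = (-72*(-3) - 3)*42 = (216 - 3)*42 = 213*42 = 8946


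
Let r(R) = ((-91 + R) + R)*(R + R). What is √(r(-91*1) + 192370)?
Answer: 2*√60514 ≈ 491.99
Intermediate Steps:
r(R) = 2*R*(-91 + 2*R) (r(R) = (-91 + 2*R)*(2*R) = 2*R*(-91 + 2*R))
√(r(-91*1) + 192370) = √(2*(-91*1)*(-91 + 2*(-91*1)) + 192370) = √(2*(-91)*(-91 + 2*(-91)) + 192370) = √(2*(-91)*(-91 - 182) + 192370) = √(2*(-91)*(-273) + 192370) = √(49686 + 192370) = √242056 = 2*√60514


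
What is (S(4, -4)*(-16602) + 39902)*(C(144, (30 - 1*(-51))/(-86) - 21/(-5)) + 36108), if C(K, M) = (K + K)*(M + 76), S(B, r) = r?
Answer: 269408335608/43 ≈ 6.2653e+9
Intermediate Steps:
C(K, M) = 2*K*(76 + M) (C(K, M) = (2*K)*(76 + M) = 2*K*(76 + M))
(S(4, -4)*(-16602) + 39902)*(C(144, (30 - 1*(-51))/(-86) - 21/(-5)) + 36108) = (-4*(-16602) + 39902)*(2*144*(76 + ((30 - 1*(-51))/(-86) - 21/(-5))) + 36108) = (66408 + 39902)*(2*144*(76 + ((30 + 51)*(-1/86) - 21*(-⅕))) + 36108) = 106310*(2*144*(76 + (81*(-1/86) + 21/5)) + 36108) = 106310*(2*144*(76 + (-81/86 + 21/5)) + 36108) = 106310*(2*144*(76 + 1401/430) + 36108) = 106310*(2*144*(34081/430) + 36108) = 106310*(4907664/215 + 36108) = 106310*(12670884/215) = 269408335608/43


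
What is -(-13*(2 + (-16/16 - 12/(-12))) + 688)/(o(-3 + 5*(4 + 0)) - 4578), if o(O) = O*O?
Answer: 662/4289 ≈ 0.15435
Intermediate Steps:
o(O) = O²
-(-13*(2 + (-16/16 - 12/(-12))) + 688)/(o(-3 + 5*(4 + 0)) - 4578) = -(-13*(2 + (-16/16 - 12/(-12))) + 688)/((-3 + 5*(4 + 0))² - 4578) = -(-13*(2 + (-16*1/16 - 12*(-1/12))) + 688)/((-3 + 5*4)² - 4578) = -(-13*(2 + (-1 + 1)) + 688)/((-3 + 20)² - 4578) = -(-13*(2 + 0) + 688)/(17² - 4578) = -(-13*2 + 688)/(289 - 4578) = -(-26 + 688)/(-4289) = -662*(-1)/4289 = -1*(-662/4289) = 662/4289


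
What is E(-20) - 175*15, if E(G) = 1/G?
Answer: -52501/20 ≈ -2625.1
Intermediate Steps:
E(-20) - 175*15 = 1/(-20) - 175*15 = -1/20 - 2625 = -52501/20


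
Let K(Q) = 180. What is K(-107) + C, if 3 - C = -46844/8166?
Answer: 770611/4083 ≈ 188.74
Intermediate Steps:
C = 35671/4083 (C = 3 - (-46844)/8166 = 3 - 1*(-23422/4083) = 3 + 23422/4083 = 35671/4083 ≈ 8.7365)
K(-107) + C = 180 + 35671/4083 = 770611/4083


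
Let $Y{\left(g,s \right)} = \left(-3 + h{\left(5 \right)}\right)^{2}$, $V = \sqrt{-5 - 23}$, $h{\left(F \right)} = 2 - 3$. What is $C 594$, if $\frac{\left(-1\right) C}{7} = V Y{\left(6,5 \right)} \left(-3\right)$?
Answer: $399168 i \sqrt{7} \approx 1.0561 \cdot 10^{6} i$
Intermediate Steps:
$h{\left(F \right)} = -1$ ($h{\left(F \right)} = 2 - 3 = -1$)
$V = 2 i \sqrt{7}$ ($V = \sqrt{-5 - 23} = \sqrt{-28} = 2 i \sqrt{7} \approx 5.2915 i$)
$Y{\left(g,s \right)} = 16$ ($Y{\left(g,s \right)} = \left(-3 - 1\right)^{2} = \left(-4\right)^{2} = 16$)
$C = 672 i \sqrt{7}$ ($C = - 7 \cdot 2 i \sqrt{7} \cdot 16 \left(-3\right) = - 7 \cdot 32 i \sqrt{7} \left(-3\right) = - 7 \left(- 96 i \sqrt{7}\right) = 672 i \sqrt{7} \approx 1777.9 i$)
$C 594 = 672 i \sqrt{7} \cdot 594 = 399168 i \sqrt{7}$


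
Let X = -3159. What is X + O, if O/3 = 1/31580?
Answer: -99761217/31580 ≈ -3159.0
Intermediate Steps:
O = 3/31580 ≈ 9.4997e-5
X + O = -3159 + 3/31580 = -99761217/31580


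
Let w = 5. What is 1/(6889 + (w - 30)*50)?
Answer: 1/5639 ≈ 0.00017734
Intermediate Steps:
1/(6889 + (w - 30)*50) = 1/(6889 + (5 - 30)*50) = 1/(6889 - 25*50) = 1/(6889 - 1250) = 1/5639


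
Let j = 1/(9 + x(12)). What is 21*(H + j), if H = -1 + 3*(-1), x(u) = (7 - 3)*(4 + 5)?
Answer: -1253/15 ≈ -83.533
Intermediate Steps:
x(u) = 36 (x(u) = 4*9 = 36)
j = 1/45 (j = 1/(9 + 36) = 1/45 ≈ 0.022222)
H = -4 (H = -1 - 3 = -4)
21*(H + j) = 21*(-4 + 1/45) = 21*(-179/45) = -1253/15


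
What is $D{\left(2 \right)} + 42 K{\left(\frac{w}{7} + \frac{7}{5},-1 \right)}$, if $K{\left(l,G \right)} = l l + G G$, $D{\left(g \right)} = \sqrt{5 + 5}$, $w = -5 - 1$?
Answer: $\frac{9516}{175} + \sqrt{10} \approx 57.539$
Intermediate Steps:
$w = -6$
$D{\left(g \right)} = \sqrt{10}$
$K{\left(l,G \right)} = G^{2} + l^{2}$ ($K{\left(l,G \right)} = l^{2} + G^{2} = G^{2} + l^{2}$)
$D{\left(2 \right)} + 42 K{\left(\frac{w}{7} + \frac{7}{5},-1 \right)} = \sqrt{10} + 42 \left(\left(-1\right)^{2} + \left(- \frac{6}{7} + \frac{7}{5}\right)^{2}\right) = \sqrt{10} + 42 \left(1 + \left(\left(-6\right) \frac{1}{7} + 7 \cdot \frac{1}{5}\right)^{2}\right) = \sqrt{10} + 42 \left(1 + \left(- \frac{6}{7} + \frac{7}{5}\right)^{2}\right) = \sqrt{10} + 42 \left(1 + \left(\frac{19}{35}\right)^{2}\right) = \sqrt{10} + 42 \left(1 + \frac{361}{1225}\right) = \sqrt{10} + 42 \cdot \frac{1586}{1225} = \sqrt{10} + \frac{9516}{175} = \frac{9516}{175} + \sqrt{10}$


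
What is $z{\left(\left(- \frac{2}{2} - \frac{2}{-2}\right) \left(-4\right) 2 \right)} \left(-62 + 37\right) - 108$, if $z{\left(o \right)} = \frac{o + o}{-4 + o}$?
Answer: $-108$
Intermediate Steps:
$z{\left(o \right)} = \frac{2 o}{-4 + o}$
$z{\left(\left(- \frac{2}{2} - \frac{2}{-2}\right) \left(-4\right) 2 \right)} \left(-62 + 37\right) - 108 = \frac{2 \left(- \frac{2}{2} - \frac{2}{-2}\right) \left(-4\right) 2}{-4 + \left(- \frac{2}{2} - \frac{2}{-2}\right) \left(-4\right) 2} \left(-62 + 37\right) - 108 = \frac{2 \left(\left(-2\right) \frac{1}{2} - -1\right) \left(-4\right) 2}{-4 + \left(\left(-2\right) \frac{1}{2} - -1\right) \left(-4\right) 2} \left(-25\right) - 108 = \frac{2 \left(-1 + 1\right) \left(-4\right) 2}{-4 + \left(-1 + 1\right) \left(-4\right) 2} \left(-25\right) - 108 = \frac{2 \cdot 0 \left(-4\right) 2}{-4 + 0 \left(-4\right) 2} \left(-25\right) - 108 = \frac{2 \cdot 0 \cdot 2}{-4 + 0 \cdot 2} \left(-25\right) - 108 = 2 \cdot 0 \frac{1}{-4 + 0} \left(-25\right) - 108 = 2 \cdot 0 \frac{1}{-4} \left(-25\right) - 108 = 2 \cdot 0 \left(- \frac{1}{4}\right) \left(-25\right) - 108 = 0 \left(-25\right) - 108 = 0 - 108 = -108$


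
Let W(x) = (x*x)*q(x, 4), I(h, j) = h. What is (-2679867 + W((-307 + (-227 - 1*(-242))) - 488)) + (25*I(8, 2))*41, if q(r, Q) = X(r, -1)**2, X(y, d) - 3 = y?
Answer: 367306051933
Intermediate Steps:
X(y, d) = 3 + y
q(r, Q) = (3 + r)**2
W(x) = x**2*(3 + x)**2 (W(x) = (x*x)*(3 + x)**2 = x**2*(3 + x)**2)
(-2679867 + W((-307 + (-227 - 1*(-242))) - 488)) + (25*I(8, 2))*41 = (-2679867 + ((-307 + (-227 - 1*(-242))) - 488)**2*(3 + ((-307 + (-227 - 1*(-242))) - 488))**2) + (25*8)*41 = (-2679867 + ((-307 + (-227 + 242)) - 488)**2*(3 + ((-307 + (-227 + 242)) - 488))**2) + 200*41 = (-2679867 + ((-307 + 15) - 488)**2*(3 + ((-307 + 15) - 488))**2) + 8200 = (-2679867 + (-292 - 488)**2*(3 + (-292 - 488))**2) + 8200 = (-2679867 + (-780)**2*(3 - 780)**2) + 8200 = (-2679867 + 608400*(-777)**2) + 8200 = (-2679867 + 608400*603729) + 8200 = (-2679867 + 367308723600) + 8200 = 367306043733 + 8200 = 367306051933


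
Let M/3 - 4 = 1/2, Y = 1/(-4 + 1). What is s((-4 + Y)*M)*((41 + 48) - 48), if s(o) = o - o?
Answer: 0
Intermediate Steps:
Y = -1/3 (Y = 1/(-3) = -1/3 ≈ -0.33333)
M = 27/2 (M = 12 + 3*(1/2) = 12 + 3/2 = 27/2 ≈ 13.500)
s(o) = 0
s((-4 + Y)*M)*((41 + 48) - 48) = 0*((41 + 48) - 48) = 0*(89 - 48) = 0*41 = 0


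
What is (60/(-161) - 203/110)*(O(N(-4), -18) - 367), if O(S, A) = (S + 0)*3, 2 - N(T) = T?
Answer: 13709767/17710 ≈ 774.13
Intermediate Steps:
N(T) = 2 - T
O(S, A) = 3*S (O(S, A) = S*3 = 3*S)
(60/(-161) - 203/110)*(O(N(-4), -18) - 367) = (60/(-161) - 203/110)*(3*(2 - 1*(-4)) - 367) = (60*(-1/161) - 203*1/110)*(3*(2 + 4) - 367) = (-60/161 - 203/110)*(3*6 - 367) = -39283*(18 - 367)/17710 = -39283/17710*(-349) = 13709767/17710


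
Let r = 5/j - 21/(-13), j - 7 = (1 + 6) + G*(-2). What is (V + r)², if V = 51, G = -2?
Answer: 153190129/54756 ≈ 2797.7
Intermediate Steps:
j = 18 (j = 7 + ((1 + 6) - 2*(-2)) = 7 + (7 + 4) = 7 + 11 = 18)
r = 443/234 (r = 5/18 - 21/(-13) = 5*(1/18) - 21*(-1/13) = 5/18 + 21/13 = 443/234 ≈ 1.8932)
(V + r)² = (51 + 443/234)² = (12377/234)² = 153190129/54756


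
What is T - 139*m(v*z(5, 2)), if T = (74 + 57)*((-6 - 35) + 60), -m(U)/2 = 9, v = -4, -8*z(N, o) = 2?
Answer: 4991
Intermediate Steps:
z(N, o) = -¼ (z(N, o) = -⅛*2 = -¼)
m(U) = -18 (m(U) = -2*9 = -18)
T = 2489 (T = 131*(-41 + 60) = 131*19 = 2489)
T - 139*m(v*z(5, 2)) = 2489 - 139*(-18) = 2489 + 2502 = 4991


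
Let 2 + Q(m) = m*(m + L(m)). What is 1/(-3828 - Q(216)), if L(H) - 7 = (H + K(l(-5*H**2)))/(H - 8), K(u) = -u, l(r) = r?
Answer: -13/3828118 ≈ -3.3959e-6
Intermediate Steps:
L(H) = 7 + (H + 5*H**2)/(-8 + H) (L(H) = 7 + (H - (-5)*H**2)/(H - 8) = 7 + (H + 5*H**2)/(-8 + H))
Q(m) = -2 + m*(m + (-56 + 5*m**2 + 8*m)/(-8 + m))
1/(-3828 - Q(216)) = 1/(-3828 - 2*(8 - 29*216 + 3*216**3)/(-8 + 216)) = 1/(-3828 - 2*(8 - 6264 + 3*10077696)/208) = 1/(-3828 - 2*(8 - 6264 + 30233088)/208) = 1/(-3828 - 2*30226832/208) = 1/(-3828 - 1*3778354/13) = 1/(-3828 - 3778354/13) = 1/(-3828118/13) = -13/3828118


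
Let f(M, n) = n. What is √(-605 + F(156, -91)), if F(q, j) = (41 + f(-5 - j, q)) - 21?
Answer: I*√429 ≈ 20.712*I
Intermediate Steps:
F(q, j) = 20 + q (F(q, j) = (41 + q) - 21 = 20 + q)
√(-605 + F(156, -91)) = √(-605 + (20 + 156)) = √(-605 + 176) = √(-429) = I*√429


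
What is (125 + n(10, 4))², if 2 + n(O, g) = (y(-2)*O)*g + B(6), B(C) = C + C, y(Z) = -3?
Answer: 225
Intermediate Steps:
B(C) = 2*C
n(O, g) = 10 - 3*O*g (n(O, g) = -2 + ((-3*O)*g + 2*6) = -2 + (-3*O*g + 12) = -2 + (12 - 3*O*g) = 10 - 3*O*g)
(125 + n(10, 4))² = (125 + (10 - 3*10*4))² = (125 + (10 - 120))² = (125 - 110)² = 15² = 225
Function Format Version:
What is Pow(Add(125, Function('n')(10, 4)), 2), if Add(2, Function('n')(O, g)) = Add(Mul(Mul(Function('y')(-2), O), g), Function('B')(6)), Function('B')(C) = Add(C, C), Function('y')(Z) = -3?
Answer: 225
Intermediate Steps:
Function('B')(C) = Mul(2, C)
Function('n')(O, g) = Add(10, Mul(-3, O, g)) (Function('n')(O, g) = Add(-2, Add(Mul(Mul(-3, O), g), Mul(2, 6))) = Add(-2, Add(Mul(-3, O, g), 12)) = Add(-2, Add(12, Mul(-3, O, g))) = Add(10, Mul(-3, O, g)))
Pow(Add(125, Function('n')(10, 4)), 2) = Pow(Add(125, Add(10, Mul(-3, 10, 4))), 2) = Pow(Add(125, Add(10, -120)), 2) = Pow(Add(125, -110), 2) = Pow(15, 2) = 225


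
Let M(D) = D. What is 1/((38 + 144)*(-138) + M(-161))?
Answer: -1/25277 ≈ -3.9562e-5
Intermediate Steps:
1/((38 + 144)*(-138) + M(-161)) = 1/((38 + 144)*(-138) - 161) = 1/(182*(-138) - 161) = 1/(-25116 - 161) = 1/(-25277) = -1/25277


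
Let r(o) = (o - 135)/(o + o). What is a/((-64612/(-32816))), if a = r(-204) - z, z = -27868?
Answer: 7773620211/549202 ≈ 14154.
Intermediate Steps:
r(o) = (-135 + o)/(2*o) (r(o) = (-135 + o)/((2*o)) = (-135 + o)*(1/(2*o)) = (-135 + o)/(2*o))
a = 3790161/136 (a = (1/2)*(-135 - 204)/(-204) - 1*(-27868) = (1/2)*(-1/204)*(-339) + 27868 = 113/136 + 27868 = 3790161/136 ≈ 27869.)
a/((-64612/(-32816))) = 3790161/(136*((-64612/(-32816)))) = 3790161/(136*((-64612*(-1/32816)))) = 3790161/(136*(16153/8204)) = (3790161/136)*(8204/16153) = 7773620211/549202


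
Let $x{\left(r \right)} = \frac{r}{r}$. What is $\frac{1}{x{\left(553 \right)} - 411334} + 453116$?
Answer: $\frac{186381563627}{411333} \approx 4.5312 \cdot 10^{5}$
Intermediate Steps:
$x{\left(r \right)} = 1$
$\frac{1}{x{\left(553 \right)} - 411334} + 453116 = \frac{1}{1 - 411334} + 453116 = \frac{1}{-411333} + 453116 = - \frac{1}{411333} + 453116 = \frac{186381563627}{411333}$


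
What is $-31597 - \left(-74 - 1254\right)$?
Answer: $-30269$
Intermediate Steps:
$-31597 - \left(-74 - 1254\right) = -31597 - -1328 = -31597 + 1328 = -30269$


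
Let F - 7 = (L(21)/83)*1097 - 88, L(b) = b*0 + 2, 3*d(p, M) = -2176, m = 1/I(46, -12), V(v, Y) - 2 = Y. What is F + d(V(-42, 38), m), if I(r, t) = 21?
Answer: -194195/249 ≈ -779.90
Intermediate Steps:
V(v, Y) = 2 + Y
m = 1/21 ≈ 0.047619
d(p, M) = -2176/3 (d(p, M) = (1/3)*(-2176) = -2176/3)
L(b) = 2 (L(b) = 0 + 2 = 2)
F = -4529/83 (F = 7 + ((2/83)*1097 - 88) = 7 + (2194/83 - 88) = 7 - 5110/83 = -4529/83 ≈ -54.566)
F + d(V(-42, 38), m) = -4529/83 - 2176/3 = -194195/249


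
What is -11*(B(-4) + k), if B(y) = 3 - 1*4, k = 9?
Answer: -88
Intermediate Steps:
B(y) = -1 (B(y) = 3 - 4 = -1)
-11*(B(-4) + k) = -11*(-1 + 9) = -11*8 = -88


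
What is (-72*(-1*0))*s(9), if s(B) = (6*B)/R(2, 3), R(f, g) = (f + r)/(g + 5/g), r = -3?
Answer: 0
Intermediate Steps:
R(f, g) = (-3 + f)/(g + 5/g) (R(f, g) = (f - 3)/(g + 5/g) = (-3 + f)/(g + 5/g))
s(B) = -28*B (s(B) = (6*B)/((3*(-3 + 2)/(5 + 3²))) = (6*B)/((3*(-1)/(5 + 9))) = (6*B)/((3*(-1)/14)) = (6*B)/((3*(1/14)*(-1))) = (6*B)/(-3/14) = (6*B)*(-14/3) = -28*B)
(-72*(-1*0))*s(9) = (-72*(-1*0))*(-28*9) = -0*(-252) = -72*0*(-252) = 0*(-252) = 0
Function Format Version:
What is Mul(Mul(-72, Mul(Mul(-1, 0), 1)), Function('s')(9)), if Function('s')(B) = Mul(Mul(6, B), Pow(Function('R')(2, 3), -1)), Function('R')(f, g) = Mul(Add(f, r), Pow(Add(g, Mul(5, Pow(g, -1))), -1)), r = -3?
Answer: 0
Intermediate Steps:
Function('R')(f, g) = Mul(Pow(Add(g, Mul(5, Pow(g, -1))), -1), Add(-3, f)) (Function('R')(f, g) = Mul(Add(f, -3), Pow(Add(g, Mul(5, Pow(g, -1))), -1)) = Mul(Add(-3, f), Pow(Add(g, Mul(5, Pow(g, -1))), -1)) = Mul(Pow(Add(g, Mul(5, Pow(g, -1))), -1), Add(-3, f)))
Function('s')(B) = Mul(-28, B) (Function('s')(B) = Mul(Mul(6, B), Pow(Mul(3, Pow(Add(5, Pow(3, 2)), -1), Add(-3, 2)), -1)) = Mul(Mul(6, B), Pow(Mul(3, Pow(Add(5, 9), -1), -1), -1)) = Mul(Mul(6, B), Pow(Mul(3, Pow(14, -1), -1), -1)) = Mul(Mul(6, B), Pow(Mul(3, Rational(1, 14), -1), -1)) = Mul(Mul(6, B), Pow(Rational(-3, 14), -1)) = Mul(Mul(6, B), Rational(-14, 3)) = Mul(-28, B))
Mul(Mul(-72, Mul(Mul(-1, 0), 1)), Function('s')(9)) = Mul(Mul(-72, Mul(Mul(-1, 0), 1)), Mul(-28, 9)) = Mul(Mul(-72, Mul(0, 1)), -252) = Mul(Mul(-72, 0), -252) = Mul(0, -252) = 0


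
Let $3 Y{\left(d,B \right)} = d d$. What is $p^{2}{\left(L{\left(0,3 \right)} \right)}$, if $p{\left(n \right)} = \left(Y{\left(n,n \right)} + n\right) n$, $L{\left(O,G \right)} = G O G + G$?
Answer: $324$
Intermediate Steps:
$Y{\left(d,B \right)} = \frac{d^{2}}{3}$ ($Y{\left(d,B \right)} = \frac{d d}{3} = \frac{d^{2}}{3}$)
$L{\left(O,G \right)} = G + O G^{2}$ ($L{\left(O,G \right)} = O G^{2} + G = G + O G^{2}$)
$p{\left(n \right)} = n \left(n + \frac{n^{2}}{3}\right)$ ($p{\left(n \right)} = \left(\frac{n^{2}}{3} + n\right) n = \left(n + \frac{n^{2}}{3}\right) n = n \left(n + \frac{n^{2}}{3}\right)$)
$p^{2}{\left(L{\left(0,3 \right)} \right)} = \left(\frac{\left(3 \left(1 + 3 \cdot 0\right)\right)^{2} \left(3 + 3 \left(1 + 3 \cdot 0\right)\right)}{3}\right)^{2} = \left(\frac{\left(3 \left(1 + 0\right)\right)^{2} \left(3 + 3 \left(1 + 0\right)\right)}{3}\right)^{2} = \left(\frac{\left(3 \cdot 1\right)^{2} \left(3 + 3 \cdot 1\right)}{3}\right)^{2} = \left(\frac{3^{2} \left(3 + 3\right)}{3}\right)^{2} = \left(\frac{1}{3} \cdot 9 \cdot 6\right)^{2} = 18^{2} = 324$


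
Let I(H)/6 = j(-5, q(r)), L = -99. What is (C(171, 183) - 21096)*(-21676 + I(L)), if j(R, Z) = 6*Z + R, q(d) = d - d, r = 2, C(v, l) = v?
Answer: 454198050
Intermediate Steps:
q(d) = 0
j(R, Z) = R + 6*Z
I(H) = -30 (I(H) = 6*(-5 + 6*0) = 6*(-5 + 0) = 6*(-5) = -30)
(C(171, 183) - 21096)*(-21676 + I(L)) = (171 - 21096)*(-21676 - 30) = -20925*(-21706) = 454198050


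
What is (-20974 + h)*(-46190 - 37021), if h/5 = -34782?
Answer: 16216492524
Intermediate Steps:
h = -173910 (h = 5*(-34782) = -173910)
(-20974 + h)*(-46190 - 37021) = (-20974 - 173910)*(-46190 - 37021) = -194884*(-83211) = 16216492524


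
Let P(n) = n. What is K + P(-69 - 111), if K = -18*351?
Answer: -6498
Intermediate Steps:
K = -6318
K + P(-69 - 111) = -6318 + (-69 - 111) = -6318 - 180 = -6498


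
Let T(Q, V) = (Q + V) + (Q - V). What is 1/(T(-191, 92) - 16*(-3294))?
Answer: 1/52322 ≈ 1.9112e-5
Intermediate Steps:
T(Q, V) = 2*Q
1/(T(-191, 92) - 16*(-3294)) = 1/(2*(-191) - 16*(-3294)) = 1/(-382 + 52704) = 1/52322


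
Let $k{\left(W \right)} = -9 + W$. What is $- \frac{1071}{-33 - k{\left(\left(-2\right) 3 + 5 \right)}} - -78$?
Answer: $\frac{2865}{23} \approx 124.57$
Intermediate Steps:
$- \frac{1071}{-33 - k{\left(\left(-2\right) 3 + 5 \right)}} - -78 = - \frac{1071}{-33 - \left(-9 + \left(\left(-2\right) 3 + 5\right)\right)} - -78 = - \frac{1071}{-33 - \left(-9 + \left(-6 + 5\right)\right)} + \left(380 - 302\right) = - \frac{1071}{-33 - \left(-9 - 1\right)} + 78 = - \frac{1071}{-33 - -10} + 78 = - \frac{1071}{-33 + 10} + 78 = - \frac{1071}{-23} + 78 = \left(-1071\right) \left(- \frac{1}{23}\right) + 78 = \frac{1071}{23} + 78 = \frac{2865}{23}$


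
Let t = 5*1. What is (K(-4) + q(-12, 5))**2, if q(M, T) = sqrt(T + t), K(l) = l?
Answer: (4 - sqrt(10))**2 ≈ 0.70178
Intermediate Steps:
t = 5
q(M, T) = sqrt(5 + T) (q(M, T) = sqrt(T + 5) = sqrt(5 + T))
(K(-4) + q(-12, 5))**2 = (-4 + sqrt(5 + 5))**2 = (-4 + sqrt(10))**2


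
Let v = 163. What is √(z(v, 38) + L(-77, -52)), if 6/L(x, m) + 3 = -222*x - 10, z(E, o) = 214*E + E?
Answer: √10224748962731/17081 ≈ 187.20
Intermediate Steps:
z(E, o) = 215*E
L(x, m) = 6/(-13 - 222*x) (L(x, m) = 6/(-3 + (-222*x - 10)) = 6/(-3 + (-10 - 222*x)) = 6/(-13 - 222*x))
√(z(v, 38) + L(-77, -52)) = √(215*163 - 6/(13 + 222*(-77))) = √(35045 - 6/(13 - 17094)) = √(35045 - 6/(-17081)) = √(35045 - 6*(-1/17081)) = √(35045 + 6/17081) = √(598603651/17081) = √10224748962731/17081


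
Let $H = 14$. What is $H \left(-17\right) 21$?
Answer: $-4998$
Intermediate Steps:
$H \left(-17\right) 21 = 14 \left(-17\right) 21 = \left(-238\right) 21 = -4998$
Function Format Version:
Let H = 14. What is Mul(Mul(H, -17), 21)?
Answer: -4998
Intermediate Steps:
Mul(Mul(H, -17), 21) = Mul(Mul(14, -17), 21) = Mul(-238, 21) = -4998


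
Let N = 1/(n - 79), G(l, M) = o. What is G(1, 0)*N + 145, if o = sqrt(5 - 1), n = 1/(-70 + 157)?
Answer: 498133/3436 ≈ 144.97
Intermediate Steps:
n = 1/87 ≈ 0.011494
o = 2 (o = sqrt(4) = 2)
G(l, M) = 2
N = -87/6872 (N = 1/(1/87 - 79) = 1/(-6872/87) = -87/6872 ≈ -0.012660)
G(1, 0)*N + 145 = 2*(-87/6872) + 145 = -87/3436 + 145 = 498133/3436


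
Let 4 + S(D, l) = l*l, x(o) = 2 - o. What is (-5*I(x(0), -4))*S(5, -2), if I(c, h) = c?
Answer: 0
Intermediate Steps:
S(D, l) = -4 + l² (S(D, l) = -4 + l*l = -4 + l²)
(-5*I(x(0), -4))*S(5, -2) = (-5*(2 - 1*0))*(-4 + (-2)²) = (-5*(2 + 0))*(-4 + 4) = -5*2*0 = -10*0 = 0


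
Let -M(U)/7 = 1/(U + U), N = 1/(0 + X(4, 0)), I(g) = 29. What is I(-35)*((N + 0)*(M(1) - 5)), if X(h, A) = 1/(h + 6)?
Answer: -2465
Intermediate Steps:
X(h, A) = 1/(6 + h)
N = 10 (N = 1/(0 + 1/(6 + 4)) = 1/(0 + 1/10) = 1/(0 + ⅒) = 1/(⅒) = 10)
M(U) = -7/(2*U) (M(U) = -7/(U + U) = -7*1/(2*U) = -7/(2*U))
I(-35)*((N + 0)*(M(1) - 5)) = 29*((10 + 0)*(-7/2/1 - 5)) = 29*(10*(-7/2*1 - 5)) = 29*(10*(-7/2 - 5)) = 29*(10*(-17/2)) = 29*(-85) = -2465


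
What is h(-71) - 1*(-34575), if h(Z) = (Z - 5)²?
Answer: 40351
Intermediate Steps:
h(Z) = (-5 + Z)²
h(-71) - 1*(-34575) = (-5 - 71)² - 1*(-34575) = (-76)² + 34575 = 5776 + 34575 = 40351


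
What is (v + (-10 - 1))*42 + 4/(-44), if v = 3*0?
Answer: -5083/11 ≈ -462.09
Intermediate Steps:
v = 0
(v + (-10 - 1))*42 + 4/(-44) = (0 + (-10 - 1))*42 + 4/(-44) = (0 - 11)*42 + 4*(-1/44) = -11*42 - 1/11 = -462 - 1/11 = -5083/11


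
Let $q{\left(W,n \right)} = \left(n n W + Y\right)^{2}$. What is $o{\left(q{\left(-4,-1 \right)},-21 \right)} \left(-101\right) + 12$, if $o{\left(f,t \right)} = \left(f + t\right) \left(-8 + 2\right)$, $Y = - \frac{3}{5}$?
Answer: $\frac{2724}{25} \approx 108.96$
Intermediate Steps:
$Y = - \frac{3}{5}$ ($Y = \left(-3\right) \frac{1}{5} = - \frac{3}{5} \approx -0.6$)
$q{\left(W,n \right)} = \left(- \frac{3}{5} + W n^{2}\right)^{2}$ ($q{\left(W,n \right)} = \left(n n W - \frac{3}{5}\right)^{2} = \left(n^{2} W - \frac{3}{5}\right)^{2} = \left(W n^{2} - \frac{3}{5}\right)^{2} = \left(- \frac{3}{5} + W n^{2}\right)^{2}$)
$o{\left(f,t \right)} = - 6 f - 6 t$ ($o{\left(f,t \right)} = \left(f + t\right) \left(-6\right) = - 6 f - 6 t$)
$o{\left(q{\left(-4,-1 \right)},-21 \right)} \left(-101\right) + 12 = \left(- 6 \frac{\left(-3 + 5 \left(-4\right) \left(-1\right)^{2}\right)^{2}}{25} - -126\right) \left(-101\right) + 12 = \left(- 6 \frac{\left(-3 + 5 \left(-4\right) 1\right)^{2}}{25} + 126\right) \left(-101\right) + 12 = \left(- 6 \frac{\left(-3 - 20\right)^{2}}{25} + 126\right) \left(-101\right) + 12 = \left(- 6 \frac{\left(-23\right)^{2}}{25} + 126\right) \left(-101\right) + 12 = \left(- 6 \cdot \frac{1}{25} \cdot 529 + 126\right) \left(-101\right) + 12 = \left(\left(-6\right) \frac{529}{25} + 126\right) \left(-101\right) + 12 = \left(- \frac{3174}{25} + 126\right) \left(-101\right) + 12 = \left(- \frac{24}{25}\right) \left(-101\right) + 12 = \frac{2424}{25} + 12 = \frac{2724}{25}$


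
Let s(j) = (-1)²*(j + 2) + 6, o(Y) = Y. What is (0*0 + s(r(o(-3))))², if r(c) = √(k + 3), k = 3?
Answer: (8 + √6)² ≈ 109.19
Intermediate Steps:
r(c) = √6 (r(c) = √(3 + 3) = √6)
s(j) = 8 + j (s(j) = 1*(2 + j) + 6 = (2 + j) + 6 = 8 + j)
(0*0 + s(r(o(-3))))² = (0*0 + (8 + √6))² = (0 + (8 + √6))² = (8 + √6)²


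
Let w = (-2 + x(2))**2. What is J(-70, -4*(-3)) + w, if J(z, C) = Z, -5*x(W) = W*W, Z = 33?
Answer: 1021/25 ≈ 40.840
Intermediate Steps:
x(W) = -W**2/5 (x(W) = -W*W/5 = -W**2/5)
J(z, C) = 33
w = 196/25 (w = (-2 - 1/5*2**2)**2 = (-2 - 1/5*4)**2 = (-2 - 4/5)**2 = (-14/5)**2 = 196/25 ≈ 7.8400)
J(-70, -4*(-3)) + w = 33 + 196/25 = 1021/25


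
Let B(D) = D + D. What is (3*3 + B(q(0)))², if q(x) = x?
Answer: 81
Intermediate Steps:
B(D) = 2*D
(3*3 + B(q(0)))² = (3*3 + 2*0)² = (9 + 0)² = 9² = 81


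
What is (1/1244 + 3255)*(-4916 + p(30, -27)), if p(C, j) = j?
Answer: -20015299403/1244 ≈ -1.6089e+7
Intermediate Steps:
(1/1244 + 3255)*(-4916 + p(30, -27)) = (1/1244 + 3255)*(-4916 - 27) = (1/1244 + 3255)*(-4943) = (4049221/1244)*(-4943) = -20015299403/1244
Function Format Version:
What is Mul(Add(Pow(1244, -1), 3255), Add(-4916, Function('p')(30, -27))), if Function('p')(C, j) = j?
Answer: Rational(-20015299403, 1244) ≈ -1.6089e+7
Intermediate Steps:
Mul(Add(Pow(1244, -1), 3255), Add(-4916, Function('p')(30, -27))) = Mul(Add(Pow(1244, -1), 3255), Add(-4916, -27)) = Mul(Add(Rational(1, 1244), 3255), -4943) = Mul(Rational(4049221, 1244), -4943) = Rational(-20015299403, 1244)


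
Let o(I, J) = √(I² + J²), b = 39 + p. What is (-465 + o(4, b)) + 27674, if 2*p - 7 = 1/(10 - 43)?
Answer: 27209 + 2*√495757/33 ≈ 27252.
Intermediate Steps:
p = 115/33 (p = 7/2 + 1/(2*(10 - 43)) = 7/2 + (½)/(-33) = 7/2 + (½)*(-1/33) = 7/2 - 1/66 = 115/33 ≈ 3.4848)
b = 1402/33 (b = 39 + 115/33 = 1402/33 ≈ 42.485)
(-465 + o(4, b)) + 27674 = (-465 + √(4² + (1402/33)²)) + 27674 = (-465 + √(16 + 1965604/1089)) + 27674 = (-465 + √(1983028/1089)) + 27674 = (-465 + 2*√495757/33) + 27674 = 27209 + 2*√495757/33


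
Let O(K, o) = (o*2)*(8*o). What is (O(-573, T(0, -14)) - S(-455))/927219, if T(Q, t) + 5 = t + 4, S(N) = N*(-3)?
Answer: 745/309073 ≈ 0.0024104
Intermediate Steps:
S(N) = -3*N
T(Q, t) = -1 + t (T(Q, t) = -5 + (t + 4) = -5 + (4 + t) = -1 + t)
O(K, o) = 16*o**2 (O(K, o) = (2*o)*(8*o) = 16*o**2)
(O(-573, T(0, -14)) - S(-455))/927219 = (16*(-1 - 14)**2 - (-3)*(-455))/927219 = (16*(-15)**2 - 1*1365)*(1/927219) = (16*225 - 1365)*(1/927219) = (3600 - 1365)*(1/927219) = 2235*(1/927219) = 745/309073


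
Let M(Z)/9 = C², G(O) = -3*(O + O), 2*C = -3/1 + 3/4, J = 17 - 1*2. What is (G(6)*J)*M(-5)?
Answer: -98415/16 ≈ -6150.9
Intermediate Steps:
J = 15 (J = 17 - 2 = 15)
C = -9/8 (C = (-3/1 + 3/4)/2 = (-3*1 + 3*(¼))/2 = (-3 + ¾)/2 = (½)*(-9/4) = -9/8 ≈ -1.1250)
G(O) = -6*O
M(Z) = 729/64 (M(Z) = 9*(-9/8)² = 9*(81/64) = 729/64)
(G(6)*J)*M(-5) = (-6*6*15)*(729/64) = -36*15*(729/64) = -540*729/64 = -98415/16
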